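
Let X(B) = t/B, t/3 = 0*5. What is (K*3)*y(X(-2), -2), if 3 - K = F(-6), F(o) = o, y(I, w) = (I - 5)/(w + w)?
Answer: 135/4 ≈ 33.750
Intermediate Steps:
t = 0 (t = 3*(0*5) = 3*0 = 0)
X(B) = 0 (X(B) = 0/B = 0)
y(I, w) = (-5 + I)/(2*w) (y(I, w) = (-5 + I)/((2*w)) = (-5 + I)*(1/(2*w)) = (-5 + I)/(2*w))
K = 9 (K = 3 - 1*(-6) = 3 + 6 = 9)
(K*3)*y(X(-2), -2) = (9*3)*((½)*(-5 + 0)/(-2)) = 27*((½)*(-½)*(-5)) = 27*(5/4) = 135/4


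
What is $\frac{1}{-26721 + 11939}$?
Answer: $- \frac{1}{14782} \approx -6.765 \cdot 10^{-5}$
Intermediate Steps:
$\frac{1}{-26721 + 11939} = \frac{1}{-14782} = - \frac{1}{14782}$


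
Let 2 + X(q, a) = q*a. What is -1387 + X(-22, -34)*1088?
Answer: 810261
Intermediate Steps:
X(q, a) = -2 + a*q (X(q, a) = -2 + q*a = -2 + a*q)
-1387 + X(-22, -34)*1088 = -1387 + (-2 - 34*(-22))*1088 = -1387 + (-2 + 748)*1088 = -1387 + 746*1088 = -1387 + 811648 = 810261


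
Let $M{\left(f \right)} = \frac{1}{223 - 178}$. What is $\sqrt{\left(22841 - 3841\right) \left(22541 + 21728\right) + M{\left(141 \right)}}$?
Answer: $\frac{\sqrt{189249975005}}{15} \approx 29002.0$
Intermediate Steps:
$M{\left(f \right)} = \frac{1}{45}$
$\sqrt{\left(22841 - 3841\right) \left(22541 + 21728\right) + M{\left(141 \right)}} = \sqrt{\left(22841 - 3841\right) \left(22541 + 21728\right) + \frac{1}{45}} = \sqrt{19000 \cdot 44269 + \frac{1}{45}} = \sqrt{841111000 + \frac{1}{45}} = \sqrt{\frac{37849995001}{45}} = \frac{\sqrt{189249975005}}{15}$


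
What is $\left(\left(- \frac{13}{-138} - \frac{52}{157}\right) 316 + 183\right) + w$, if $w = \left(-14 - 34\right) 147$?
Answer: $- \frac{75266539}{10833} \approx -6947.9$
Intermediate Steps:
$w = -7056$ ($w = \left(-48\right) 147 = -7056$)
$\left(\left(- \frac{13}{-138} - \frac{52}{157}\right) 316 + 183\right) + w = \left(\left(- \frac{13}{-138} - \frac{52}{157}\right) 316 + 183\right) - 7056 = \left(\left(\left(-13\right) \left(- \frac{1}{138}\right) - \frac{52}{157}\right) 316 + 183\right) - 7056 = \left(\left(\frac{13}{138} - \frac{52}{157}\right) 316 + 183\right) - 7056 = \left(\left(- \frac{5135}{21666}\right) 316 + 183\right) - 7056 = \left(- \frac{811330}{10833} + 183\right) - 7056 = \frac{1171109}{10833} - 7056 = - \frac{75266539}{10833}$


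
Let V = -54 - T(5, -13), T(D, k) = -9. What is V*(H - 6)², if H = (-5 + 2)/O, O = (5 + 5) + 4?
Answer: -340605/196 ≈ -1737.8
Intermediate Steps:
O = 14 (O = 10 + 4 = 14)
H = -3/14 (H = (-5 + 2)/14 = -3*1/14 = -3/14 ≈ -0.21429)
V = -45 (V = -54 - 1*(-9) = -54 + 9 = -45)
V*(H - 6)² = -45*(-3/14 - 6)² = -45*(-87/14)² = -45*7569/196 = -340605/196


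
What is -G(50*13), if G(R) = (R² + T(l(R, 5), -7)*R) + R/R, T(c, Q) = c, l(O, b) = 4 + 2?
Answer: -426401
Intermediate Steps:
l(O, b) = 6
G(R) = 1 + R² + 6*R (G(R) = (R² + 6*R) + R/R = (R² + 6*R) + 1 = 1 + R² + 6*R)
-G(50*13) = -(1 + (50*13)² + 6*(50*13)) = -(1 + 650² + 6*650) = -(1 + 422500 + 3900) = -1*426401 = -426401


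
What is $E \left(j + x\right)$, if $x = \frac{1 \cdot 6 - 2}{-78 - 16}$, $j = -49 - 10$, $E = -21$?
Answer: $\frac{58275}{47} \approx 1239.9$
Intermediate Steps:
$j = -59$
$x = - \frac{2}{47}$ ($x = \frac{6 - 2}{-78 - 16} = \frac{4}{-94} = 4 \left(- \frac{1}{94}\right) = - \frac{2}{47} \approx -0.042553$)
$E \left(j + x\right) = - 21 \left(-59 - \frac{2}{47}\right) = \left(-21\right) \left(- \frac{2775}{47}\right) = \frac{58275}{47}$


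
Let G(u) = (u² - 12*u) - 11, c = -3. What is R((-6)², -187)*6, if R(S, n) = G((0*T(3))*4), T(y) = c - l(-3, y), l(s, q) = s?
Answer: -66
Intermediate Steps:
T(y) = 0 (T(y) = -3 - 1*(-3) = -3 + 3 = 0)
G(u) = -11 + u² - 12*u
R(S, n) = -11 (R(S, n) = -11 + ((0*0)*4)² - 12*0*0*4 = -11 + (0*4)² - 0*4 = -11 + 0² - 12*0 = -11 + 0 + 0 = -11)
R((-6)², -187)*6 = -11*6 = -66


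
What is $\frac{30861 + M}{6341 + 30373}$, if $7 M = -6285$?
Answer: $\frac{34957}{42833} \approx 0.81612$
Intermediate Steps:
$M = - \frac{6285}{7}$ ($M = \frac{1}{7} \left(-6285\right) = - \frac{6285}{7} \approx -897.86$)
$\frac{30861 + M}{6341 + 30373} = \frac{30861 - \frac{6285}{7}}{6341 + 30373} = \frac{209742}{7 \cdot 36714} = \frac{209742}{7} \cdot \frac{1}{36714} = \frac{34957}{42833}$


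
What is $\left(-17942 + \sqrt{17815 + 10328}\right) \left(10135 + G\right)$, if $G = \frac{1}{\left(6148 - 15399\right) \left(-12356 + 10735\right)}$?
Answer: $- \frac{2726881723698012}{14995871} + \frac{455949457758 \sqrt{3127}}{14995871} \approx -1.8014 \cdot 10^{8}$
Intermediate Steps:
$G = \frac{1}{14995871}$ ($G = \frac{1}{\left(-9251\right) \left(-1621\right)} = \frac{1}{14995871} \approx 6.6685 \cdot 10^{-8}$)
$\left(-17942 + \sqrt{17815 + 10328}\right) \left(10135 + G\right) = \left(-17942 + \sqrt{17815 + 10328}\right) \left(10135 + \frac{1}{14995871}\right) = \left(-17942 + \sqrt{28143}\right) \frac{151983152586}{14995871} = \left(-17942 + 3 \sqrt{3127}\right) \frac{151983152586}{14995871} = - \frac{2726881723698012}{14995871} + \frac{455949457758 \sqrt{3127}}{14995871}$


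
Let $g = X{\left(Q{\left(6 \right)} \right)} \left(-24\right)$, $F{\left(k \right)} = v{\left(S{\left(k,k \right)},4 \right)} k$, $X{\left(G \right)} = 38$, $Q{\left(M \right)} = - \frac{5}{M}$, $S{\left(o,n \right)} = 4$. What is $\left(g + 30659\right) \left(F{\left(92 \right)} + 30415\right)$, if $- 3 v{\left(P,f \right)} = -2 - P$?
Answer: $910228453$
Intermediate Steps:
$v{\left(P,f \right)} = \frac{2}{3} + \frac{P}{3}$ ($v{\left(P,f \right)} = - \frac{-2 - P}{3} = \frac{2}{3} + \frac{P}{3}$)
$F{\left(k \right)} = 2 k$ ($F{\left(k \right)} = \left(\frac{2}{3} + \frac{1}{3} \cdot 4\right) k = \left(\frac{2}{3} + \frac{4}{3}\right) k = 2 k$)
$g = -912$ ($g = 38 \left(-24\right) = -912$)
$\left(g + 30659\right) \left(F{\left(92 \right)} + 30415\right) = \left(-912 + 30659\right) \left(2 \cdot 92 + 30415\right) = 29747 \left(184 + 30415\right) = 29747 \cdot 30599 = 910228453$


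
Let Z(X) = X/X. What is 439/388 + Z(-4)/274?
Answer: 60337/53156 ≈ 1.1351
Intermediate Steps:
Z(X) = 1
439/388 + Z(-4)/274 = 439/388 + 1/274 = 60337/53156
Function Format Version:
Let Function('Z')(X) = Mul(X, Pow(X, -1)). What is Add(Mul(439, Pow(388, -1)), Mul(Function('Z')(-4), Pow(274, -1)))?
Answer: Rational(60337, 53156) ≈ 1.1351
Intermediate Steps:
Function('Z')(X) = 1
Add(Mul(439, Pow(388, -1)), Mul(Function('Z')(-4), Pow(274, -1))) = Add(Mul(439, Pow(388, -1)), Mul(1, Pow(274, -1))) = Add(Mul(439, Rational(1, 388)), Mul(1, Rational(1, 274))) = Add(Rational(439, 388), Rational(1, 274)) = Rational(60337, 53156)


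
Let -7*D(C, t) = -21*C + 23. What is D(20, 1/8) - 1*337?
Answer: -1962/7 ≈ -280.29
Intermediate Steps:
D(C, t) = -23/7 + 3*C (D(C, t) = -(-21*C + 23)/7 = -(23 - 21*C)/7 = -23/7 + 3*C)
D(20, 1/8) - 1*337 = (-23/7 + 3*20) - 1*337 = (-23/7 + 60) - 337 = 397/7 - 337 = -1962/7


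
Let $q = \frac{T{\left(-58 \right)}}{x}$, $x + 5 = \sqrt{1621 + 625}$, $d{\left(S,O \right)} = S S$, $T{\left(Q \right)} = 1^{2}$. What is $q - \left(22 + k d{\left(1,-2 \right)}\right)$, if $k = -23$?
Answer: $\frac{2226}{2221} + \frac{\sqrt{2246}}{2221} \approx 1.0236$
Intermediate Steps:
$T{\left(Q \right)} = 1$
$d{\left(S,O \right)} = S^{2}$
$x = -5 + \sqrt{2246}$ ($x = -5 + \sqrt{1621 + 625} = -5 + \sqrt{2246} \approx 42.392$)
$q = \frac{1}{-5 + \sqrt{2246}}$ ($q = 1 \frac{1}{-5 + \sqrt{2246}} = \frac{1}{-5 + \sqrt{2246}} \approx 0.023589$)
$q - \left(22 + k d{\left(1,-2 \right)}\right) = \left(\frac{5}{2221} + \frac{\sqrt{2246}}{2221}\right) - \left(22 - 23 \cdot 1^{2}\right) = \left(\frac{5}{2221} + \frac{\sqrt{2246}}{2221}\right) - \left(22 - 23\right) = \left(\frac{5}{2221} + \frac{\sqrt{2246}}{2221}\right) - -1 = \left(\frac{5}{2221} + \frac{\sqrt{2246}}{2221}\right) + 1 = \frac{2226}{2221} + \frac{\sqrt{2246}}{2221}$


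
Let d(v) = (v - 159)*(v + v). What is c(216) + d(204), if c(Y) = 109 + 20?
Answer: 18489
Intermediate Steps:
c(Y) = 129
d(v) = 2*v*(-159 + v) (d(v) = (-159 + v)*(2*v) = 2*v*(-159 + v))
c(216) + d(204) = 129 + 2*204*(-159 + 204) = 129 + 2*204*45 = 129 + 18360 = 18489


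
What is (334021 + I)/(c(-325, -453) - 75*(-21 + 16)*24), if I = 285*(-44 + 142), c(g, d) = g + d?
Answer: 361951/8222 ≈ 44.022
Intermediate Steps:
c(g, d) = d + g
I = 27930 (I = 285*98 = 27930)
(334021 + I)/(c(-325, -453) - 75*(-21 + 16)*24) = (334021 + 27930)/((-453 - 325) - 75*(-21 + 16)*24) = 361951/(-778 - 75*(-5)*24) = 361951/(-778 + 375*24) = 361951/(-778 + 9000) = 361951/8222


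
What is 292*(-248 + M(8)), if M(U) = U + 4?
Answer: -68912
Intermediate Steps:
M(U) = 4 + U
292*(-248 + M(8)) = 292*(-248 + (4 + 8)) = 292*(-248 + 12) = 292*(-236) = -68912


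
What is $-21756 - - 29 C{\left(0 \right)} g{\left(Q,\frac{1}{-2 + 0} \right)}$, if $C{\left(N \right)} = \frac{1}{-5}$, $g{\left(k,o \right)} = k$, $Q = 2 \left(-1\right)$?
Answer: $- \frac{108722}{5} \approx -21744.0$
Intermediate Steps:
$Q = -2$
$C{\left(N \right)} = - \frac{1}{5}$
$-21756 - - 29 C{\left(0 \right)} g{\left(Q,\frac{1}{-2 + 0} \right)} = -21756 - \left(-29\right) \left(- \frac{1}{5}\right) \left(-2\right) = -21756 - \frac{29}{5} \left(-2\right) = -21756 - - \frac{58}{5} = -21756 + \frac{58}{5} = - \frac{108722}{5}$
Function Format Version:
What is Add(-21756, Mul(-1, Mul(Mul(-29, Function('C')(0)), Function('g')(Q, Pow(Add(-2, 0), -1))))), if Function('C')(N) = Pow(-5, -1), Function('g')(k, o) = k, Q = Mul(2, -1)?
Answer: Rational(-108722, 5) ≈ -21744.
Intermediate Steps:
Q = -2
Function('C')(N) = Rational(-1, 5)
Add(-21756, Mul(-1, Mul(Mul(-29, Function('C')(0)), Function('g')(Q, Pow(Add(-2, 0), -1))))) = Add(-21756, Mul(-1, Mul(Mul(-29, Rational(-1, 5)), -2))) = Add(-21756, Mul(-1, Mul(Rational(29, 5), -2))) = Add(-21756, Mul(-1, Rational(-58, 5))) = Add(-21756, Rational(58, 5)) = Rational(-108722, 5)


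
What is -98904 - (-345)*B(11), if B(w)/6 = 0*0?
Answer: -98904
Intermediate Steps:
B(w) = 0 (B(w) = 6*(0*0) = 6*0 = 0)
-98904 - (-345)*B(11) = -98904 - (-345)*0 = -98904 - 1*0 = -98904 + 0 = -98904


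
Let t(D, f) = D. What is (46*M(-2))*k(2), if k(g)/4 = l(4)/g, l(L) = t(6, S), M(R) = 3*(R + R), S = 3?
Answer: -6624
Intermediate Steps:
M(R) = 6*R (M(R) = 3*(2*R) = 6*R)
l(L) = 6
k(g) = 24/g (k(g) = 4*(6/g) = 24/g)
(46*M(-2))*k(2) = (46*(6*(-2)))*(24/2) = (46*(-12))*(24*(1/2)) = -552*12 = -6624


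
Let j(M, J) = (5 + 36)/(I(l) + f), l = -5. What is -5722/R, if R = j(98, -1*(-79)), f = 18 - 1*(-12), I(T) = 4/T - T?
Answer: -978462/205 ≈ -4773.0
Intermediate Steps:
I(T) = -T + 4/T
f = 30 (f = 18 + 12 = 30)
j(M, J) = 205/171 (j(M, J) = (5 + 36)/((-1*(-5) + 4/(-5)) + 30) = 41/((5 + 4*(-⅕)) + 30) = 41/((5 - ⅘) + 30) = 41/(21/5 + 30) = 41/(171/5) = 41*(5/171) = 205/171)
R = 205/171 ≈ 1.1988
-5722/R = -5722/205/171 = -5722*171/205 = -978462/205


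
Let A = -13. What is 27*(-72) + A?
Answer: -1957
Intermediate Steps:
27*(-72) + A = 27*(-72) - 13 = -1944 - 13 = -1957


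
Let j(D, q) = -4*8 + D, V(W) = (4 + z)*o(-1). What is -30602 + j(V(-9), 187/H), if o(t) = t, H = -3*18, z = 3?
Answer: -30641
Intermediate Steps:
H = -54
V(W) = -7 (V(W) = (4 + 3)*(-1) = 7*(-1) = -7)
j(D, q) = -32 + D
-30602 + j(V(-9), 187/H) = -30602 + (-32 - 7) = -30602 - 39 = -30641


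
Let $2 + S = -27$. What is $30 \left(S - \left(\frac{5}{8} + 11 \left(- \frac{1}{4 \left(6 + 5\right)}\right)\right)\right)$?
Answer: $- \frac{3525}{4} \approx -881.25$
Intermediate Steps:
$S = -29$ ($S = -2 - 27 = -29$)
$30 \left(S - \left(\frac{5}{8} + 11 \left(- \frac{1}{4 \left(6 + 5\right)}\right)\right)\right) = 30 \left(-29 - \left(\frac{5}{8} + 11 \left(- \frac{1}{4 \left(6 + 5\right)}\right)\right)\right) = 30 \left(-29 - \left(\frac{5}{8} + \frac{11}{11 \left(-4\right)}\right)\right) = 30 \left(-29 - \left(\frac{5}{8} + \frac{11}{-44}\right)\right) = 30 \left(-29 - \frac{3}{8}\right) = 30 \left(- \frac{235}{8}\right) = - \frac{3525}{4}$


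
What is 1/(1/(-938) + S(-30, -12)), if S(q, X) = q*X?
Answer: 938/337679 ≈ 0.0027778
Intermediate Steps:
S(q, X) = X*q
1/(1/(-938) + S(-30, -12)) = 1/(1/(-938) - 12*(-30)) = 1/(-1/938 + 360) = 1/(337679/938) = 938/337679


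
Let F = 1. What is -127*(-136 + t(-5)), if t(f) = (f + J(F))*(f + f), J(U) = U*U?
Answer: 12192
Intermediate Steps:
J(U) = U**2
t(f) = 2*f*(1 + f) (t(f) = (f + 1**2)*(f + f) = (f + 1)*(2*f) = (1 + f)*(2*f) = 2*f*(1 + f))
-127*(-136 + t(-5)) = -127*(-136 + 2*(-5)*(1 - 5)) = -127*(-136 + 2*(-5)*(-4)) = -127*(-136 + 40) = -127*(-96) = 12192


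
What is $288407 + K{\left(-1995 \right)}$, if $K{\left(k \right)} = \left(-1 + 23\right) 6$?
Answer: $288539$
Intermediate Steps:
$K{\left(k \right)} = 132$ ($K{\left(k \right)} = 22 \cdot 6 = 132$)
$288407 + K{\left(-1995 \right)} = 288407 + 132 = 288539$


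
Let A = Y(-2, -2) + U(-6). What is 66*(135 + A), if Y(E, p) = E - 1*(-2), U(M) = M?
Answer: 8514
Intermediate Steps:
Y(E, p) = 2 + E (Y(E, p) = E + 2 = 2 + E)
A = -6 (A = (2 - 2) - 6 = 0 - 6 = -6)
66*(135 + A) = 66*(135 - 6) = 66*129 = 8514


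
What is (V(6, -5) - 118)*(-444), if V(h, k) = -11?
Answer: 57276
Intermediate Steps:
(V(6, -5) - 118)*(-444) = (-11 - 118)*(-444) = -129*(-444) = 57276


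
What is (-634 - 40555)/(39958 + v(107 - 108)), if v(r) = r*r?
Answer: -41189/39959 ≈ -1.0308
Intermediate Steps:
v(r) = r**2
(-634 - 40555)/(39958 + v(107 - 108)) = (-634 - 40555)/(39958 + (107 - 108)**2) = -41189/(39958 + (-1)**2) = -41189/(39958 + 1) = -41189/39959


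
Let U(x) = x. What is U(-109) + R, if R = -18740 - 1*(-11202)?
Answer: -7647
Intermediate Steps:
R = -7538 (R = -18740 + 11202 = -7538)
U(-109) + R = -109 - 7538 = -7647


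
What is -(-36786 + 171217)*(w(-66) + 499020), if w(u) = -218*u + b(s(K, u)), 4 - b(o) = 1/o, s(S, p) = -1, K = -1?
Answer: -69018623003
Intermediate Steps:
b(o) = 4 - 1/o
w(u) = 5 - 218*u (w(u) = -218*u + (4 - 1/(-1)) = -218*u + (4 - 1*(-1)) = -218*u + (4 + 1) = -218*u + 5 = 5 - 218*u)
-(-36786 + 171217)*(w(-66) + 499020) = -(-36786 + 171217)*((5 - 218*(-66)) + 499020) = -134431*((5 + 14388) + 499020) = -134431*(14393 + 499020) = -134431*513413 = -1*69018623003 = -69018623003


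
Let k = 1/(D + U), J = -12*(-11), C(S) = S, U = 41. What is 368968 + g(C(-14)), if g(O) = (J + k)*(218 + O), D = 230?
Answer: 107288020/271 ≈ 3.9590e+5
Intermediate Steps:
J = 132
k = 1/271 (k = 1/(230 + 41) = 1/271 ≈ 0.0036900)
g(O) = 7798514/271 + 35773*O/271 (g(O) = (132 + 1/271)*(218 + O) = 35773*(218 + O)/271 = 7798514/271 + 35773*O/271)
368968 + g(C(-14)) = 368968 + (7798514/271 + (35773/271)*(-14)) = 368968 + (7798514/271 - 500822/271) = 368968 + 7297692/271 = 107288020/271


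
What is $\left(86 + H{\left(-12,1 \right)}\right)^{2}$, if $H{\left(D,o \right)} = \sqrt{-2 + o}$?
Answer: $\left(86 + i\right)^{2} \approx 7395.0 + 172.0 i$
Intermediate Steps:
$\left(86 + H{\left(-12,1 \right)}\right)^{2} = \left(86 + \sqrt{-2 + 1}\right)^{2} = \left(86 + \sqrt{-1}\right)^{2} = \left(86 + i\right)^{2}$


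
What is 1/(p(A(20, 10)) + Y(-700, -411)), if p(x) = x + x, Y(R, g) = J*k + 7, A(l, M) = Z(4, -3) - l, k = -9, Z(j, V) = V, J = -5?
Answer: ⅙ ≈ 0.16667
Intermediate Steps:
A(l, M) = -3 - l
Y(R, g) = 52 (Y(R, g) = -5*(-9) + 7 = 45 + 7 = 52)
p(x) = 2*x
1/(p(A(20, 10)) + Y(-700, -411)) = 1/(2*(-3 - 1*20) + 52) = 1/(2*(-3 - 20) + 52) = 1/(2*(-23) + 52) = 1/(-46 + 52) = 1/6 = ⅙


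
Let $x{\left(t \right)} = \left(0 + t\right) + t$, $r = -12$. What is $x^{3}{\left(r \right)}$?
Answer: $-13824$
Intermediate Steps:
$x{\left(t \right)} = 2 t$ ($x{\left(t \right)} = t + t = 2 t$)
$x^{3}{\left(r \right)} = \left(2 \left(-12\right)\right)^{3} = \left(-24\right)^{3} = -13824$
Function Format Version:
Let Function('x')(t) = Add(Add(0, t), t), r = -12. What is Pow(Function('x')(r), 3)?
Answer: -13824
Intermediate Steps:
Function('x')(t) = Mul(2, t) (Function('x')(t) = Add(t, t) = Mul(2, t))
Pow(Function('x')(r), 3) = Pow(Mul(2, -12), 3) = Pow(-24, 3) = -13824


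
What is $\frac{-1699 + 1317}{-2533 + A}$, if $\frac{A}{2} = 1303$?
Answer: $- \frac{382}{73} \approx -5.2329$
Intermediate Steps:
$A = 2606$ ($A = 2 \cdot 1303 = 2606$)
$\frac{-1699 + 1317}{-2533 + A} = \frac{-1699 + 1317}{-2533 + 2606} = - \frac{382}{73}$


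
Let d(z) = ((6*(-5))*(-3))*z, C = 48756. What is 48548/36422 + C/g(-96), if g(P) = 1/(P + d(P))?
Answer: -7756655203502/18211 ≈ -4.2593e+8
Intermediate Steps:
d(z) = 90*z (d(z) = (-30*(-3))*z = 90*z)
g(P) = 1/(91*P) (g(P) = 1/(P + 90*P) = 1/(91*P))
48548/36422 + C/g(-96) = 48548/36422 + 48756/(((1/91)/(-96))) = 48548*(1/36422) + 48756/(((1/91)*(-1/96))) = 24274/18211 + 48756/(-1/8736) = 24274/18211 + 48756*(-8736) = 24274/18211 - 425932416 = -7756655203502/18211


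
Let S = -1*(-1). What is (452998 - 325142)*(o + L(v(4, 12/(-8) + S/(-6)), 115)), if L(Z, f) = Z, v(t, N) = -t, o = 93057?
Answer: 11897384368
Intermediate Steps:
S = 1
(452998 - 325142)*(o + L(v(4, 12/(-8) + S/(-6)), 115)) = (452998 - 325142)*(93057 - 1*4) = 127856*(93057 - 4) = 127856*93053 = 11897384368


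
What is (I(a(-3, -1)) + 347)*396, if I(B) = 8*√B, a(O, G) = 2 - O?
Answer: 137412 + 3168*√5 ≈ 1.4450e+5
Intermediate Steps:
(I(a(-3, -1)) + 347)*396 = (8*√(2 - 1*(-3)) + 347)*396 = (8*√(2 + 3) + 347)*396 = (8*√5 + 347)*396 = (347 + 8*√5)*396 = 137412 + 3168*√5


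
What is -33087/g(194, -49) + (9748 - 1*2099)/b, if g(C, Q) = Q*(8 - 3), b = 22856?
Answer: 758110477/5599720 ≈ 135.38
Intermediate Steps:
g(C, Q) = 5*Q (g(C, Q) = Q*5 = 5*Q)
-33087/g(194, -49) + (9748 - 1*2099)/b = -33087/(5*(-49)) + (9748 - 1*2099)/22856 = -33087/(-245) + (9748 - 2099)*(1/22856) = -33087*(-1/245) + 7649*(1/22856) = 33087/245 + 7649/22856 = 758110477/5599720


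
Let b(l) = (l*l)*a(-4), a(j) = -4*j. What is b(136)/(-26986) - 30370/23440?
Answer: -387815233/31627592 ≈ -12.262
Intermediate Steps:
b(l) = 16*l² (b(l) = (l*l)*(-4*(-4)) = l²*16 = 16*l²)
b(136)/(-26986) - 30370/23440 = (16*136²)/(-26986) - 30370/23440 = (16*18496)*(-1/26986) - 30370*1/23440 = 295936*(-1/26986) - 3037/2344 = -147968/13493 - 3037/2344 = -387815233/31627592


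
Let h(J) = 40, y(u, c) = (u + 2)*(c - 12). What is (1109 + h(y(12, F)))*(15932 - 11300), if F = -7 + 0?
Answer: 5322168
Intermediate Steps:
F = -7
y(u, c) = (-12 + c)*(2 + u) (y(u, c) = (2 + u)*(-12 + c) = (-12 + c)*(2 + u))
(1109 + h(y(12, F)))*(15932 - 11300) = (1109 + 40)*(15932 - 11300) = 1149*4632 = 5322168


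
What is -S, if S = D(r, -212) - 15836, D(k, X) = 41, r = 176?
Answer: 15795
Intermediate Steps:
S = -15795 (S = 41 - 15836 = -15795)
-S = -1*(-15795) = 15795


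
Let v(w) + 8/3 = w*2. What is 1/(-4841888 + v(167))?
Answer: -3/14524670 ≈ -2.0655e-7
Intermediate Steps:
v(w) = -8/3 + 2*w (v(w) = -8/3 + w*2 = -8/3 + 2*w)
1/(-4841888 + v(167)) = 1/(-4841888 + (-8/3 + 2*167)) = 1/(-4841888 + (-8/3 + 334)) = 1/(-4841888 + 994/3) = 1/(-14524670/3) = -3/14524670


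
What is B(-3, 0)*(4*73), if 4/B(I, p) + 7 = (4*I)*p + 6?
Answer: -1168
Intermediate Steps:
B(I, p) = 4/(-1 + 4*I*p) (B(I, p) = 4/(-7 + ((4*I)*p + 6)) = 4/(-7 + (4*I*p + 6)) = 4/(-7 + (6 + 4*I*p)) = 4/(-1 + 4*I*p))
B(-3, 0)*(4*73) = (4/(-1 + 4*(-3)*0))*(4*73) = (4/(-1 + 0))*292 = (4/(-1))*292 = (4*(-1))*292 = -4*292 = -1168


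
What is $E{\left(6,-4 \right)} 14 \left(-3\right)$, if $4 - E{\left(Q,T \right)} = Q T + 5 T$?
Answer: $-2016$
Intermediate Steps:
$E{\left(Q,T \right)} = 4 - 5 T - Q T$ ($E{\left(Q,T \right)} = 4 - \left(Q T + 5 T\right) = 4 - \left(5 T + Q T\right) = 4 - 5 T - Q T$)
$E{\left(6,-4 \right)} 14 \left(-3\right) = \left(4 - -20 - 6 \left(-4\right)\right) 14 \left(-3\right) = \left(4 + 20 + 24\right) 14 \left(-3\right) = 48 \cdot 14 \left(-3\right) = 672 \left(-3\right) = -2016$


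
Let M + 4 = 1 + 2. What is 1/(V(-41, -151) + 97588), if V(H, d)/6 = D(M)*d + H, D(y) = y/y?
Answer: 1/96436 ≈ 1.0370e-5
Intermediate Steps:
M = -1 (M = -4 + (1 + 2) = -4 + 3 = -1)
D(y) = 1
V(H, d) = 6*H + 6*d (V(H, d) = 6*(1*d + H) = 6*(d + H) = 6*(H + d) = 6*H + 6*d)
1/(V(-41, -151) + 97588) = 1/((6*(-41) + 6*(-151)) + 97588) = 1/((-246 - 906) + 97588) = 1/(-1152 + 97588) = 1/96436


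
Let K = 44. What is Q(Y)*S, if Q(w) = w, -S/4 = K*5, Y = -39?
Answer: 34320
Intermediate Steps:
S = -880 (S = -176*5 = -4*220 = -880)
Q(Y)*S = -39*(-880) = 34320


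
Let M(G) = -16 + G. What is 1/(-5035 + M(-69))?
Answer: -1/5120 ≈ -0.00019531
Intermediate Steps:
1/(-5035 + M(-69)) = 1/(-5035 + (-16 - 69)) = 1/(-5035 - 85) = 1/(-5120) = -1/5120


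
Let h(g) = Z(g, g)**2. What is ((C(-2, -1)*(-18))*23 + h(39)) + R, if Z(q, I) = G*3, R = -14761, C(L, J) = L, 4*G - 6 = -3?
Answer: -222847/16 ≈ -13928.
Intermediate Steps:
G = 3/4 (G = 3/2 + (1/4)*(-3) = 3/2 - 3/4 = 3/4 ≈ 0.75000)
Z(q, I) = 9/4 (Z(q, I) = (3/4)*3 = 9/4)
h(g) = 81/16 (h(g) = (9/4)**2 = 81/16)
((C(-2, -1)*(-18))*23 + h(39)) + R = (-2*(-18)*23 + 81/16) - 14761 = (36*23 + 81/16) - 14761 = (828 + 81/16) - 14761 = 13329/16 - 14761 = -222847/16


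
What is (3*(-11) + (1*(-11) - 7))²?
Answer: 2601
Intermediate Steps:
(3*(-11) + (1*(-11) - 7))² = (-33 + (-11 - 7))² = (-33 - 18)² = (-51)² = 2601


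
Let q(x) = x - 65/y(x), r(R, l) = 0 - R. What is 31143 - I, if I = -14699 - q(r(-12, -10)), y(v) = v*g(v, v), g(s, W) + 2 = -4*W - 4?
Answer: 29713457/648 ≈ 45854.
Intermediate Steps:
g(s, W) = -6 - 4*W (g(s, W) = -2 + (-4*W - 4) = -2 + (-4 - 4*W) = -6 - 4*W)
r(R, l) = -R
y(v) = v*(-6 - 4*v)
q(x) = x + 65/(2*x*(3 + 2*x)) (q(x) = x - 65*(-1/(2*x*(3 + 2*x))) = x - (-65)/(2*x*(3 + 2*x)) = x + 65/(2*x*(3 + 2*x)))
I = -9532793/648 (I = -14699 - (-1*(-12) + 65/(((-1*(-12)))*(6 + 4*(-1*(-12))))) = -14699 - (12 + 65/(12*(6 + 4*12))) = -14699 - (12 + 65*(1/12)/(6 + 48)) = -14699 - (12 + 65*(1/12)/54) = -14699 - (12 + 65*(1/12)*(1/54)) = -14699 - (12 + 65/648) = -14699 - 1*7841/648 = -14699 - 7841/648 = -9532793/648 ≈ -14711.)
31143 - I = 31143 - 1*(-9532793/648) = 31143 + 9532793/648 = 29713457/648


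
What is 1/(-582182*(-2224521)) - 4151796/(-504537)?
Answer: 162936112383640753/19800418260843558 ≈ 8.2289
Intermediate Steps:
1/(-582182*(-2224521)) - 4151796/(-504537) = -1/582182*(-1/2224521) - 4151796*(-1/504537) = 1/1295076084822 + 125812/15289 = 162936112383640753/19800418260843558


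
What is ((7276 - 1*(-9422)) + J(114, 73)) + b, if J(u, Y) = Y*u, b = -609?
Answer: 24411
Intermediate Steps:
((7276 - 1*(-9422)) + J(114, 73)) + b = ((7276 - 1*(-9422)) + 73*114) - 609 = ((7276 + 9422) + 8322) - 609 = (16698 + 8322) - 609 = 25020 - 609 = 24411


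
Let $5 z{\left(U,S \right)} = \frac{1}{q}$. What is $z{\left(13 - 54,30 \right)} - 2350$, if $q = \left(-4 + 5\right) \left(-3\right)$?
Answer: $- \frac{35251}{15} \approx -2350.1$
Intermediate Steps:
$q = -3$ ($q = 1 \left(-3\right) = -3$)
$z{\left(U,S \right)} = - \frac{1}{15}$ ($z{\left(U,S \right)} = \frac{1}{5 \left(-3\right)} = \frac{1}{5} \left(- \frac{1}{3}\right) = - \frac{1}{15}$)
$z{\left(13 - 54,30 \right)} - 2350 = - \frac{1}{15} - 2350 = - \frac{35251}{15}$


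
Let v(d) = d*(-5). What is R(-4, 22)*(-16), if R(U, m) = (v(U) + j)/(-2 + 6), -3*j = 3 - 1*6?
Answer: -84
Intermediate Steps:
v(d) = -5*d
j = 1 (j = -(3 - 1*6)/3 = -(3 - 6)/3 = -⅓*(-3) = 1)
R(U, m) = ¼ - 5*U/4 (R(U, m) = (-5*U + 1)/(-2 + 6) = (1 - 5*U)/4 = (1 - 5*U)*(¼) = ¼ - 5*U/4)
R(-4, 22)*(-16) = (¼ - 5/4*(-4))*(-16) = (¼ + 5)*(-16) = (21/4)*(-16) = -84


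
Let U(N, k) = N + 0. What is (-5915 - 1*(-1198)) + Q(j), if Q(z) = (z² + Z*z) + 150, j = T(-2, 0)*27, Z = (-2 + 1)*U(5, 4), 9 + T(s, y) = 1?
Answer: 43169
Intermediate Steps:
T(s, y) = -8 (T(s, y) = -9 + 1 = -8)
U(N, k) = N
Z = -5 (Z = (-2 + 1)*5 = -1*5 = -5)
j = -216 (j = -8*27 = -216)
Q(z) = 150 + z² - 5*z (Q(z) = (z² - 5*z) + 150 = 150 + z² - 5*z)
(-5915 - 1*(-1198)) + Q(j) = (-5915 - 1*(-1198)) + (150 + (-216)² - 5*(-216)) = (-5915 + 1198) + (150 + 46656 + 1080) = -4717 + 47886 = 43169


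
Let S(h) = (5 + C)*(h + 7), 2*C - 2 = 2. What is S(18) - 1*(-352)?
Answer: 527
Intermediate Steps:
C = 2 (C = 1 + (1/2)*2 = 1 + 1 = 2)
S(h) = 49 + 7*h (S(h) = (5 + 2)*(h + 7) = 7*(7 + h) = 49 + 7*h)
S(18) - 1*(-352) = (49 + 7*18) - 1*(-352) = (49 + 126) + 352 = 175 + 352 = 527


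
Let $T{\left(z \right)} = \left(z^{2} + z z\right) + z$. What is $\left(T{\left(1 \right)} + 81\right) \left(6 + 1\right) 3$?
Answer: $1764$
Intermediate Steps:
$T{\left(z \right)} = z + 2 z^{2}$ ($T{\left(z \right)} = \left(z^{2} + z^{2}\right) + z = 2 z^{2} + z = z + 2 z^{2}$)
$\left(T{\left(1 \right)} + 81\right) \left(6 + 1\right) 3 = \left(1 \left(1 + 2 \cdot 1\right) + 81\right) \left(6 + 1\right) 3 = \left(1 \left(1 + 2\right) + 81\right) 7 \cdot 3 = \left(1 \cdot 3 + 81\right) 21 = \left(3 + 81\right) 21 = 84 \cdot 21 = 1764$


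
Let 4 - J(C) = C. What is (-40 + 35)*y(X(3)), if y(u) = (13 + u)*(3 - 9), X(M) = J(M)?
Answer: 420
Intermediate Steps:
J(C) = 4 - C
X(M) = 4 - M
y(u) = -78 - 6*u (y(u) = (13 + u)*(-6) = -78 - 6*u)
(-40 + 35)*y(X(3)) = (-40 + 35)*(-78 - 6*(4 - 1*3)) = -5*(-78 - 6*(4 - 3)) = -5*(-78 - 6*1) = -5*(-78 - 6) = -5*(-84) = 420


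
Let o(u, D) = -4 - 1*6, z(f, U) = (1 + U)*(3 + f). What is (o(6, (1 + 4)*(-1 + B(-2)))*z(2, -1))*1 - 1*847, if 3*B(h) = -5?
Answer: -847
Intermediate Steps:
B(h) = -5/3 (B(h) = (1/3)*(-5) = -5/3)
o(u, D) = -10 (o(u, D) = -4 - 6 = -10)
(o(6, (1 + 4)*(-1 + B(-2)))*z(2, -1))*1 - 1*847 = -10*(3 + 2 + 3*(-1) - 1*2)*1 - 1*847 = -10*(3 + 2 - 3 - 2)*1 - 847 = -10*0*1 - 847 = 0*1 - 847 = 0 - 847 = -847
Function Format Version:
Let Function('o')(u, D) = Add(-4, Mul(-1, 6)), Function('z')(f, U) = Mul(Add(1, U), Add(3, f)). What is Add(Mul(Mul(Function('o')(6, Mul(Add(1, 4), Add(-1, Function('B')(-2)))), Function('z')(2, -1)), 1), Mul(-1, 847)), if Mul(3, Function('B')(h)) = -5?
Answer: -847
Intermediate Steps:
Function('B')(h) = Rational(-5, 3) (Function('B')(h) = Mul(Rational(1, 3), -5) = Rational(-5, 3))
Function('o')(u, D) = -10 (Function('o')(u, D) = Add(-4, -6) = -10)
Add(Mul(Mul(Function('o')(6, Mul(Add(1, 4), Add(-1, Function('B')(-2)))), Function('z')(2, -1)), 1), Mul(-1, 847)) = Add(Mul(Mul(-10, Add(3, 2, Mul(3, -1), Mul(-1, 2))), 1), Mul(-1, 847)) = Add(Mul(Mul(-10, Add(3, 2, -3, -2)), 1), -847) = Add(Mul(Mul(-10, 0), 1), -847) = Add(Mul(0, 1), -847) = Add(0, -847) = -847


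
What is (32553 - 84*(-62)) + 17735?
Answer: 55496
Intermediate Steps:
(32553 - 84*(-62)) + 17735 = (32553 + 5208) + 17735 = 37761 + 17735 = 55496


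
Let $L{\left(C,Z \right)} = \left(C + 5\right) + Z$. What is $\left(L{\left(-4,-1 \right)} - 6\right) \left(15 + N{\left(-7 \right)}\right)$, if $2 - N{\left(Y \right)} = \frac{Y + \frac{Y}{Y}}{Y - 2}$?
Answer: $-98$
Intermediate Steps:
$L{\left(C,Z \right)} = 5 + C + Z$ ($L{\left(C,Z \right)} = \left(5 + C\right) + Z = 5 + C + Z$)
$N{\left(Y \right)} = 2 - \frac{1 + Y}{-2 + Y}$ ($N{\left(Y \right)} = 2 - \frac{Y + \frac{Y}{Y}}{Y - 2} = 2 - \frac{Y + 1}{-2 + Y} = 2 - \frac{1 + Y}{-2 + Y}$)
$\left(L{\left(-4,-1 \right)} - 6\right) \left(15 + N{\left(-7 \right)}\right) = \left(\left(5 - 4 - 1\right) - 6\right) \left(15 + \frac{-5 - 7}{-2 - 7}\right) = \left(0 - 6\right) \left(15 + \frac{1}{-9} \left(-12\right)\right) = - 6 \left(15 - - \frac{4}{3}\right) = - 6 \left(15 + \frac{4}{3}\right) = \left(-6\right) \frac{49}{3} = -98$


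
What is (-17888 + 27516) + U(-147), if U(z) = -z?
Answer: 9775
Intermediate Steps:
(-17888 + 27516) + U(-147) = (-17888 + 27516) - 1*(-147) = 9628 + 147 = 9775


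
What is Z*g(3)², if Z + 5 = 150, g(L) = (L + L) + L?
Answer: 11745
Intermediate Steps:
g(L) = 3*L (g(L) = 2*L + L = 3*L)
Z = 145 (Z = -5 + 150 = 145)
Z*g(3)² = 145*(3*3)² = 145*9² = 145*81 = 11745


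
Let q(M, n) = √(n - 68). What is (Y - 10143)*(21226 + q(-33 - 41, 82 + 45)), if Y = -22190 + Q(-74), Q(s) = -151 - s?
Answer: -687934660 - 32410*√59 ≈ -6.8818e+8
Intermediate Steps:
Y = -22267 (Y = -22190 + (-151 - 1*(-74)) = -22190 + (-151 + 74) = -22190 - 77 = -22267)
q(M, n) = √(-68 + n)
(Y - 10143)*(21226 + q(-33 - 41, 82 + 45)) = (-22267 - 10143)*(21226 + √(-68 + (82 + 45))) = -32410*(21226 + √(-68 + 127)) = -32410*(21226 + √59) = -687934660 - 32410*√59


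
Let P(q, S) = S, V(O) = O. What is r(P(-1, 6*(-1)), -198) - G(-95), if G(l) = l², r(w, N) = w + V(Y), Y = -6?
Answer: -9037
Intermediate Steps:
r(w, N) = -6 + w (r(w, N) = w - 6 = -6 + w)
r(P(-1, 6*(-1)), -198) - G(-95) = (-6 + 6*(-1)) - 1*(-95)² = (-6 - 6) - 1*9025 = -12 - 9025 = -9037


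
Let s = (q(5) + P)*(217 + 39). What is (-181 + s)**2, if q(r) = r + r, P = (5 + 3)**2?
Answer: 352050169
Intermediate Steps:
P = 64 (P = 8**2 = 64)
q(r) = 2*r
s = 18944 (s = (2*5 + 64)*(217 + 39) = (10 + 64)*256 = 74*256 = 18944)
(-181 + s)**2 = (-181 + 18944)**2 = 18763**2 = 352050169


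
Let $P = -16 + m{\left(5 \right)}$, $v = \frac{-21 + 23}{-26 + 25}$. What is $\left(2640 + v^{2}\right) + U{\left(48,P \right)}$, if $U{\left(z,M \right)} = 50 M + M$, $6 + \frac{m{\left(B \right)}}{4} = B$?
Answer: $1624$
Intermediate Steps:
$m{\left(B \right)} = -24 + 4 B$
$v = -2$ ($v = \frac{2}{-1} = 2 \left(-1\right) = -2$)
$P = -20$ ($P = -16 + \left(-24 + 4 \cdot 5\right) = -16 + \left(-24 + 20\right) = -16 - 4 = -20$)
$U{\left(z,M \right)} = 51 M$
$\left(2640 + v^{2}\right) + U{\left(48,P \right)} = \left(2640 + \left(-2\right)^{2}\right) + 51 \left(-20\right) = \left(2640 + 4\right) - 1020 = 2644 - 1020 = 1624$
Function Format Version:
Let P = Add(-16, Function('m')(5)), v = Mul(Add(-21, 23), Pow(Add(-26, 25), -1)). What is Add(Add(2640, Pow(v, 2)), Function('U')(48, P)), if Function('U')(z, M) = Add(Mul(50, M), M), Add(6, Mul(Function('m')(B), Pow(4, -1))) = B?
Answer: 1624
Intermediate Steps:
Function('m')(B) = Add(-24, Mul(4, B))
v = -2 (v = Mul(2, Pow(-1, -1)) = Mul(2, -1) = -2)
P = -20 (P = Add(-16, Add(-24, Mul(4, 5))) = Add(-16, Add(-24, 20)) = Add(-16, -4) = -20)
Function('U')(z, M) = Mul(51, M)
Add(Add(2640, Pow(v, 2)), Function('U')(48, P)) = Add(Add(2640, Pow(-2, 2)), Mul(51, -20)) = Add(Add(2640, 4), -1020) = Add(2644, -1020) = 1624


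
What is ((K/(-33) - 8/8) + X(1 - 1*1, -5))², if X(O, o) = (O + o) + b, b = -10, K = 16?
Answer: 295936/1089 ≈ 271.75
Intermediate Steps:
X(O, o) = -10 + O + o (X(O, o) = (O + o) - 10 = -10 + O + o)
((K/(-33) - 8/8) + X(1 - 1*1, -5))² = ((16/(-33) - 8/8) + (-10 + (1 - 1*1) - 5))² = ((16*(-1/33) - 8*⅛) + (-10 + (1 - 1) - 5))² = ((-16/33 - 1) + (-10 + 0 - 5))² = (-49/33 - 15)² = (-544/33)² = 295936/1089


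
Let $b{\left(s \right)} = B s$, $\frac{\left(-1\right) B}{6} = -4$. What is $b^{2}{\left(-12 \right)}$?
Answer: $82944$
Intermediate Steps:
$B = 24$ ($B = \left(-6\right) \left(-4\right) = 24$)
$b{\left(s \right)} = 24 s$
$b^{2}{\left(-12 \right)} = \left(24 \left(-12\right)\right)^{2} = \left(-288\right)^{2} = 82944$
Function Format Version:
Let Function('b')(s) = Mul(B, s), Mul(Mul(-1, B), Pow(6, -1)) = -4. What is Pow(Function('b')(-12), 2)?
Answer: 82944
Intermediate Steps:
B = 24 (B = Mul(-6, -4) = 24)
Function('b')(s) = Mul(24, s)
Pow(Function('b')(-12), 2) = Pow(Mul(24, -12), 2) = Pow(-288, 2) = 82944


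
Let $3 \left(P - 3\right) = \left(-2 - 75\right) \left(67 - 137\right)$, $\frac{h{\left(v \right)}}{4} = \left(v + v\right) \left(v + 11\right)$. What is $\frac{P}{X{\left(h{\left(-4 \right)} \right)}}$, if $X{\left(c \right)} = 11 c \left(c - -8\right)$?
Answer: $\frac{5399}{1596672} \approx 0.0033814$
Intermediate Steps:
$h{\left(v \right)} = 8 v \left(11 + v\right)$ ($h{\left(v \right)} = 4 \left(v + v\right) \left(v + 11\right) = 4 \cdot 2 v \left(11 + v\right) = 8 v \left(11 + v\right)$)
$X{\left(c \right)} = 11 c \left(8 + c\right)$ ($X{\left(c \right)} = 11 c \left(c + 8\right) = 11 c \left(8 + c\right)$)
$P = \frac{5399}{3}$ ($P = 3 + \frac{\left(-2 - 75\right) \left(67 - 137\right)}{3} = 3 + \frac{\left(-2 - 75\right) \left(-70\right)}{3} = 3 + \frac{\left(-77\right) \left(-70\right)}{3} = 3 + \frac{1}{3} \cdot 5390 = 3 + \frac{5390}{3} = \frac{5399}{3} \approx 1799.7$)
$\frac{P}{X{\left(h{\left(-4 \right)} \right)}} = \frac{5399}{3 \cdot 11 \cdot 8 \left(-4\right) \left(11 - 4\right) \left(8 + 8 \left(-4\right) \left(11 - 4\right)\right)} = \frac{5399}{3 \cdot 11 \cdot 8 \left(-4\right) 7 \left(8 + 8 \left(-4\right) 7\right)} = \frac{5399}{3 \cdot 11 \left(-224\right) \left(8 - 224\right)} = \frac{5399}{3 \cdot 11 \left(-224\right) \left(-216\right)} = \frac{5399}{3 \cdot 532224} = \frac{5399}{3} \cdot \frac{1}{532224} = \frac{5399}{1596672}$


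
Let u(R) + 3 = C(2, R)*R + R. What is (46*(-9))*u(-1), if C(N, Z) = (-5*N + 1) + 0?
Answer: -2070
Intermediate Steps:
C(N, Z) = 1 - 5*N (C(N, Z) = (1 - 5*N) + 0 = 1 - 5*N)
u(R) = -3 - 8*R (u(R) = -3 + ((1 - 5*2)*R + R) = -3 + ((1 - 10)*R + R) = -3 + (-9*R + R) = -3 - 8*R)
(46*(-9))*u(-1) = (46*(-9))*(-3 - 8*(-1)) = -414*(-3 + 8) = -414*5 = -2070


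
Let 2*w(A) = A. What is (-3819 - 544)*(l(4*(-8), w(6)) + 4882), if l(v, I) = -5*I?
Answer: -21234721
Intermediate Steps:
w(A) = A/2
(-3819 - 544)*(l(4*(-8), w(6)) + 4882) = (-3819 - 544)*(-5*6/2 + 4882) = -4363*(-5*3 + 4882) = -4363*(-15 + 4882) = -4363*4867 = -21234721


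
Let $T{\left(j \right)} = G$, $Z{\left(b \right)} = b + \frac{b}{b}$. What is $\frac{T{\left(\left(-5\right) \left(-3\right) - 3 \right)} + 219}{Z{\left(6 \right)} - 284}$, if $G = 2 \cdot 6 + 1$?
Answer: $- \frac{232}{277} \approx -0.83755$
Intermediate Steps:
$Z{\left(b \right)} = 1 + b$ ($Z{\left(b \right)} = b + 1 = 1 + b$)
$G = 13$ ($G = 12 + 1 = 13$)
$T{\left(j \right)} = 13$
$\frac{T{\left(\left(-5\right) \left(-3\right) - 3 \right)} + 219}{Z{\left(6 \right)} - 284} = \frac{13 + 219}{\left(1 + 6\right) - 284} = \frac{232}{7 - 284} = \frac{232}{-277} = 232 \left(- \frac{1}{277}\right) = - \frac{232}{277}$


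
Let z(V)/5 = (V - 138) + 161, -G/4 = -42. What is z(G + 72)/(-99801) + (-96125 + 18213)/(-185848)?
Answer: 72416398/178344387 ≈ 0.40605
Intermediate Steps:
G = 168 (G = -4*(-42) = 168)
z(V) = 115 + 5*V (z(V) = 5*((V - 138) + 161) = 5*((-138 + V) + 161) = 5*(23 + V) = 115 + 5*V)
z(G + 72)/(-99801) + (-96125 + 18213)/(-185848) = (115 + 5*(168 + 72))/(-99801) + (-96125 + 18213)/(-185848) = (115 + 5*240)*(-1/99801) - 77912*(-1/185848) = (115 + 1200)*(-1/99801) + 9739/23231 = 1315*(-1/99801) + 9739/23231 = -1315/99801 + 9739/23231 = 72416398/178344387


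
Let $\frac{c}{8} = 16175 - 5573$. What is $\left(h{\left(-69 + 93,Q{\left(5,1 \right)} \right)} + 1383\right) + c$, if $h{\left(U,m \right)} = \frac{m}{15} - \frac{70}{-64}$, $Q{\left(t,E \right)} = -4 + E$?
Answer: $\frac{13791983}{160} \approx 86200.0$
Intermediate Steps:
$c = 84816$ ($c = 8 \left(16175 - 5573\right) = 8 \cdot 10602 = 84816$)
$h{\left(U,m \right)} = \frac{35}{32} + \frac{m}{15}$ ($h{\left(U,m \right)} = m \frac{1}{15} - - \frac{35}{32} = \frac{m}{15} + \frac{35}{32} = \frac{35}{32} + \frac{m}{15}$)
$\left(h{\left(-69 + 93,Q{\left(5,1 \right)} \right)} + 1383\right) + c = \left(\left(\frac{35}{32} + \frac{-4 + 1}{15}\right) + 1383\right) + 84816 = \left(\left(\frac{35}{32} + \frac{1}{15} \left(-3\right)\right) + 1383\right) + 84816 = \left(\left(\frac{35}{32} - \frac{1}{5}\right) + 1383\right) + 84816 = \left(\frac{143}{160} + 1383\right) + 84816 = \frac{221423}{160} + 84816 = \frac{13791983}{160}$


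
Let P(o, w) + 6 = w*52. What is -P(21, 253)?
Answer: -13150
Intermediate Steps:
P(o, w) = -6 + 52*w (P(o, w) = -6 + w*52 = -6 + 52*w)
-P(21, 253) = -(-6 + 52*253) = -(-6 + 13156) = -1*13150 = -13150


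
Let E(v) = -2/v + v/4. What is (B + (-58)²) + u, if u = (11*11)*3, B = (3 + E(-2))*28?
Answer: 3825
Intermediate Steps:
E(v) = -2/v + v/4 (E(v) = -2/v + v*(¼) = -2/v + v/4)
B = 98 (B = (3 + (-2/(-2) + (¼)*(-2)))*28 = (3 + (-2*(-½) - ½))*28 = (3 + (1 - ½))*28 = (3 + ½)*28 = (7/2)*28 = 98)
u = 363 (u = 121*3 = 363)
(B + (-58)²) + u = (98 + (-58)²) + 363 = (98 + 3364) + 363 = 3462 + 363 = 3825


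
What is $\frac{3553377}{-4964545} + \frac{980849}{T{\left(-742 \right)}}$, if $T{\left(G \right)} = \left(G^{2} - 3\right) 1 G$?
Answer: $- \frac{1456481758515479}{2028097365930790} \approx -0.71815$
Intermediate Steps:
$T{\left(G \right)} = G \left(-3 + G^{2}\right)$ ($T{\left(G \right)} = \left(-3 + G^{2}\right) 1 G = \left(-3 + G^{2}\right) G = G \left(-3 + G^{2}\right)$)
$\frac{3553377}{-4964545} + \frac{980849}{T{\left(-742 \right)}} = \frac{3553377}{-4964545} + \frac{980849}{\left(-742\right) \left(-3 + \left(-742\right)^{2}\right)} = 3553377 \left(- \frac{1}{4964545}\right) + \frac{980849}{\left(-742\right) \left(-3 + 550564\right)} = - \frac{3553377}{4964545} + \frac{980849}{\left(-742\right) 550561} = - \frac{3553377}{4964545} + \frac{980849}{-408516262} = - \frac{3553377}{4964545} + 980849 \left(- \frac{1}{408516262}\right) = - \frac{3553377}{4964545} - \frac{980849}{408516262} = - \frac{1456481758515479}{2028097365930790}$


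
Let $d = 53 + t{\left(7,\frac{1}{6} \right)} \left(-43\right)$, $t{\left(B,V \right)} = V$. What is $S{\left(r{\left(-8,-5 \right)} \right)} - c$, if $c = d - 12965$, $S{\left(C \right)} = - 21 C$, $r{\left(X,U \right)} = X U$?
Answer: $\frac{72475}{6} \approx 12079.0$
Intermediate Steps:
$d = \frac{275}{6}$ ($d = 53 + \frac{1}{6} \left(-43\right) = 53 - \frac{43}{6} = \frac{275}{6} \approx 45.833$)
$r{\left(X,U \right)} = U X$
$c = - \frac{77515}{6}$ ($c = \frac{275}{6} - 12965 = - \frac{77515}{6} \approx -12919.0$)
$S{\left(r{\left(-8,-5 \right)} \right)} - c = - 21 \left(\left(-5\right) \left(-8\right)\right) - - \frac{77515}{6} = \left(-21\right) 40 + \frac{77515}{6} = -840 + \frac{77515}{6} = \frac{72475}{6}$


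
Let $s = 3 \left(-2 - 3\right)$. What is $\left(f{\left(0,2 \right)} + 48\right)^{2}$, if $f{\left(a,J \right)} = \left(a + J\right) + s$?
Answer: $1225$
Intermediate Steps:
$s = -15$ ($s = 3 \left(-5\right) = -15$)
$f{\left(a,J \right)} = -15 + J + a$ ($f{\left(a,J \right)} = \left(a + J\right) - 15 = \left(J + a\right) - 15 = -15 + J + a$)
$\left(f{\left(0,2 \right)} + 48\right)^{2} = \left(\left(-15 + 2 + 0\right) + 48\right)^{2} = \left(-13 + 48\right)^{2} = 35^{2} = 1225$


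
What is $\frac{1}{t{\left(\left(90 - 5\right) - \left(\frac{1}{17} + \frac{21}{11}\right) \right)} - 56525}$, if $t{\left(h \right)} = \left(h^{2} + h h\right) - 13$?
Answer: $- \frac{34969}{1494901864} \approx -2.3392 \cdot 10^{-5}$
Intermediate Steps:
$t{\left(h \right)} = -13 + 2 h^{2}$ ($t{\left(h \right)} = \left(h^{2} + h^{2}\right) - 13 = 2 h^{2} - 13 = -13 + 2 h^{2}$)
$\frac{1}{t{\left(\left(90 - 5\right) - \left(\frac{1}{17} + \frac{21}{11}\right) \right)} - 56525} = \frac{1}{\left(-13 + 2 \left(\left(90 - 5\right) - \left(\frac{1}{17} + \frac{21}{11}\right)\right)^{2}\right) - 56525} = \frac{1}{\left(-13 + 2 \left(85 - \frac{368}{187}\right)^{2}\right) - 56525} = \frac{1}{\left(-13 + 2 \left(\frac{15527}{187}\right)^{2}\right) - 56525} = \frac{1}{\left(-13 + 2 \cdot \frac{241087729}{34969}\right) - 56525} = \frac{1}{\left(-13 + \frac{482175458}{34969}\right) - 56525} = \frac{1}{\frac{481720861}{34969} - 56525} = \frac{1}{- \frac{1494901864}{34969}} = - \frac{34969}{1494901864}$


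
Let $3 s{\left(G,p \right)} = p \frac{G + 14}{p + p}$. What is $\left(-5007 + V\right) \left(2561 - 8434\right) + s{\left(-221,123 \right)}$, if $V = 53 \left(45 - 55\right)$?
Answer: $\frac{65037533}{2} \approx 3.2519 \cdot 10^{7}$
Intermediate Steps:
$V = -530$ ($V = 53 \left(-10\right) = -530$)
$s{\left(G,p \right)} = \frac{7}{3} + \frac{G}{6}$ ($s{\left(G,p \right)} = \frac{p \frac{G + 14}{p + p}}{3} = \frac{p \frac{14 + G}{2 p}}{3} = \frac{7 + \frac{G}{2}}{3} = \frac{7}{3} + \frac{G}{6}$)
$\left(-5007 + V\right) \left(2561 - 8434\right) + s{\left(-221,123 \right)} = \left(-5007 - 530\right) \left(2561 - 8434\right) + \left(\frac{7}{3} + \frac{1}{6} \left(-221\right)\right) = \left(-5537\right) \left(-5873\right) + \left(\frac{7}{3} - \frac{221}{6}\right) = 32518801 - \frac{69}{2} = \frac{65037533}{2}$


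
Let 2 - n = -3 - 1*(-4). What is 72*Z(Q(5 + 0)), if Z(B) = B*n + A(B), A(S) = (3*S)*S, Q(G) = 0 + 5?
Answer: 5760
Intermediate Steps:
n = 1 (n = 2 - (-3 - 1*(-4)) = 2 - (-3 + 4) = 2 - 1*1 = 2 - 1 = 1)
Q(G) = 5
A(S) = 3*S²
Z(B) = B + 3*B² (Z(B) = B*1 + 3*B² = B + 3*B²)
72*Z(Q(5 + 0)) = 72*(5*(1 + 3*5)) = 72*(5*(1 + 15)) = 72*(5*16) = 72*80 = 5760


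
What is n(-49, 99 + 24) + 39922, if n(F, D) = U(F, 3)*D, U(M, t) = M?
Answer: 33895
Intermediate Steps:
n(F, D) = D*F (n(F, D) = F*D = D*F)
n(-49, 99 + 24) + 39922 = (99 + 24)*(-49) + 39922 = 123*(-49) + 39922 = -6027 + 39922 = 33895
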